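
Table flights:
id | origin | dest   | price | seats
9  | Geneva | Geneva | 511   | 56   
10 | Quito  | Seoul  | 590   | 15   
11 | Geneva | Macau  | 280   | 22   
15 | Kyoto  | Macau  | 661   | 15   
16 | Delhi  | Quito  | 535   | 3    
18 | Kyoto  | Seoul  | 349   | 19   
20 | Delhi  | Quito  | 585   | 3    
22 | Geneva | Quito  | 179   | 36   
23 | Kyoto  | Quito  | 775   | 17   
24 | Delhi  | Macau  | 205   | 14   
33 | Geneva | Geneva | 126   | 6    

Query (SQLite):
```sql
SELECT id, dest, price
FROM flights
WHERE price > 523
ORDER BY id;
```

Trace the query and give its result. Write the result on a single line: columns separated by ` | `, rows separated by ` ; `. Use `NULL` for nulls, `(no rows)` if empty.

10 | Seoul | 590 ; 15 | Macau | 661 ; 16 | Quito | 535 ; 20 | Quito | 585 ; 23 | Quito | 775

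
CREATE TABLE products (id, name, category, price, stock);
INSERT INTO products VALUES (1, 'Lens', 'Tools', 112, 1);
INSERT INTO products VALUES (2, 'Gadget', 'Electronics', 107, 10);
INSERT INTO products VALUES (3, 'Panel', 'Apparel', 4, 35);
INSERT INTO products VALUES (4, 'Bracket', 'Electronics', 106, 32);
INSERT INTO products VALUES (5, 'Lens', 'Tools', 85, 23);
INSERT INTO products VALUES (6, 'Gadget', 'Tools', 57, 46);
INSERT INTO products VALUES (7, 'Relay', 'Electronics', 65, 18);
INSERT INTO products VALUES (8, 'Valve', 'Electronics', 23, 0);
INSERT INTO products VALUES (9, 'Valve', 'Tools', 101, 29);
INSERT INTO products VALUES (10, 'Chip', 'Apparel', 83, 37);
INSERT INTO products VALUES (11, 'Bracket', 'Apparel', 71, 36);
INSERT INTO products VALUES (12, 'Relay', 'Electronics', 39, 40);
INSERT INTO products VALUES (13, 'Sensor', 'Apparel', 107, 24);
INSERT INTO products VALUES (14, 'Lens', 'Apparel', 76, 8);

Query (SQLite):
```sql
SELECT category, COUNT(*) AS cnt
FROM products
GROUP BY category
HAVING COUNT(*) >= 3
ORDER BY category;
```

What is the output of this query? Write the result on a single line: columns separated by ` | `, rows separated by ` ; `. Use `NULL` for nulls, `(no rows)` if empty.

Apparel | 5 ; Electronics | 5 ; Tools | 4

Partition products by category; compute COUNT(*) within each group.
HAVING: keep groups with count ≥ 3.
  Apparel: ids {3, 10, 11, 13, 14} → COUNT(*)=5
  Electronics: ids {2, 4, 7, 8, 12} → COUNT(*)=5
  Tools: ids {1, 5, 6, 9} → COUNT(*)=4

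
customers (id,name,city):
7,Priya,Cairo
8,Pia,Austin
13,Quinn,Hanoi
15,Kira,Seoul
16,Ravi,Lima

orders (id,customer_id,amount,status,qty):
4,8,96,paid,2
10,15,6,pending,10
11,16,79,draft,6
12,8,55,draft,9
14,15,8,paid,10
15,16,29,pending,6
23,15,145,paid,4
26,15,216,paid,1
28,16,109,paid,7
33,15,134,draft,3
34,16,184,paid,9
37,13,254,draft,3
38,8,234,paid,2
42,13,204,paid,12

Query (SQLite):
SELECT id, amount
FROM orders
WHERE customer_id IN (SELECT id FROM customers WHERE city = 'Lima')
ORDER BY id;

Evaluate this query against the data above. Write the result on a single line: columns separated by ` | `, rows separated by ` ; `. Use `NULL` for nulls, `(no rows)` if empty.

11 | 79 ; 15 | 29 ; 28 | 109 ; 34 | 184

Inner query: customers.id where city = 'Lima'.
Outer: keep orders rows whose customer_id is in that set.
Inner query → {16}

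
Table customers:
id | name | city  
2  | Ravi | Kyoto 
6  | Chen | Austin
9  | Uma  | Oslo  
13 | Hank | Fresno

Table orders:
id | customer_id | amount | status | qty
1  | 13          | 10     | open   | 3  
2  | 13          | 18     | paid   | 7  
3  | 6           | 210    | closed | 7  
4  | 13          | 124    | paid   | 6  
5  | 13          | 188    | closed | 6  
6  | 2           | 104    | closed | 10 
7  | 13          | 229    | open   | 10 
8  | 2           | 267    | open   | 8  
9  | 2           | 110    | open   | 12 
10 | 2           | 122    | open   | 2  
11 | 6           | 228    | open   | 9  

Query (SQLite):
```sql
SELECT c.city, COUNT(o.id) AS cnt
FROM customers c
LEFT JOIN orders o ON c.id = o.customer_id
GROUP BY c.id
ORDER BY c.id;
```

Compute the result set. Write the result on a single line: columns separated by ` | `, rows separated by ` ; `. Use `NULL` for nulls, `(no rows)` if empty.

Kyoto | 4 ; Austin | 2 ; Oslo | 0 ; Fresno | 5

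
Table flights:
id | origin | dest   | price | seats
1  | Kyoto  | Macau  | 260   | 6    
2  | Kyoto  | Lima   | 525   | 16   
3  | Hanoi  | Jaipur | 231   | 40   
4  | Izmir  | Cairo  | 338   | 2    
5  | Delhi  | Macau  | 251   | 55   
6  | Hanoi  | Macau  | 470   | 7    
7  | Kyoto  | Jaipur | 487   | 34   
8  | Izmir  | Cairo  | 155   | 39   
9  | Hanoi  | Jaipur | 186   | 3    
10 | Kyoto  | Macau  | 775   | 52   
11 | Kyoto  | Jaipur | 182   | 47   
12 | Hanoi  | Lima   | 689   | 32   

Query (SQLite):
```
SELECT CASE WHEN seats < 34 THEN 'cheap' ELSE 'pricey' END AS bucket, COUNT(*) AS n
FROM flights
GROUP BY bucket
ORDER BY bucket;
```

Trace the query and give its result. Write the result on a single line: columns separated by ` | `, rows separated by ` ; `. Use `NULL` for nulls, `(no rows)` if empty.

cheap | 6 ; pricey | 6

Bucket rows by seats < 34 → 'cheap' else 'pricey'; count each bucket.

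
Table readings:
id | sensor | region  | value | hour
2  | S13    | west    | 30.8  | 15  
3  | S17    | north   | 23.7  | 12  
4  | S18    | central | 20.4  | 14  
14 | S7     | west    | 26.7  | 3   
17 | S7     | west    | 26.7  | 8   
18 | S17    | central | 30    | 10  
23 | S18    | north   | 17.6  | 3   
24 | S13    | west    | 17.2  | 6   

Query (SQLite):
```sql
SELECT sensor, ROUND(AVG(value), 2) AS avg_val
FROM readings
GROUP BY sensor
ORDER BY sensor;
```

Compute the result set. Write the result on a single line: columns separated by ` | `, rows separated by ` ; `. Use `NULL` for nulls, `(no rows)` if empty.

Partition readings by sensor; compute ROUND(AVG(value), 2) within each group.
  S13: ids {2, 24} → ROUND(AVG(value), 2)=24
  S17: ids {3, 18} → ROUND(AVG(value), 2)=26.85
  S18: ids {4, 23} → ROUND(AVG(value), 2)=19
  S7: ids {14, 17} → ROUND(AVG(value), 2)=26.7

S13 | 24 ; S17 | 26.85 ; S18 | 19 ; S7 | 26.7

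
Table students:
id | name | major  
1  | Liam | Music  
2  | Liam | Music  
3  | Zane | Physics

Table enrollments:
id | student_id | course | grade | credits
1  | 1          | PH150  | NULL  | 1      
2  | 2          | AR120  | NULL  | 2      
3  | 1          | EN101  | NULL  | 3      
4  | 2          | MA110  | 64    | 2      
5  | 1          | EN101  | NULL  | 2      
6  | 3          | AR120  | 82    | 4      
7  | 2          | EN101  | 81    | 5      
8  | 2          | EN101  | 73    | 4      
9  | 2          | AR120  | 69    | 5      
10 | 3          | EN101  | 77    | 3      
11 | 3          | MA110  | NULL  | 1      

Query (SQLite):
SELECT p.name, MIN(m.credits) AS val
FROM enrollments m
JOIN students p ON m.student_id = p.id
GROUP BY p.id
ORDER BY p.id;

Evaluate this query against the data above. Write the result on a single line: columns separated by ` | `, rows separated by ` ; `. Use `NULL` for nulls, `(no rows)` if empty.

Liam | 1 ; Liam | 2 ; Zane | 1

Join each enrollments row to its students via student_id.
Group joined rows by students.id; compute MIN(m.credits) per group.
  1: ids {1, 3, 5} → MIN(m.credits)=1
  2: ids {2, 4, 7, 8, 9} → MIN(m.credits)=2
  3: ids {6, 10, 11} → MIN(m.credits)=1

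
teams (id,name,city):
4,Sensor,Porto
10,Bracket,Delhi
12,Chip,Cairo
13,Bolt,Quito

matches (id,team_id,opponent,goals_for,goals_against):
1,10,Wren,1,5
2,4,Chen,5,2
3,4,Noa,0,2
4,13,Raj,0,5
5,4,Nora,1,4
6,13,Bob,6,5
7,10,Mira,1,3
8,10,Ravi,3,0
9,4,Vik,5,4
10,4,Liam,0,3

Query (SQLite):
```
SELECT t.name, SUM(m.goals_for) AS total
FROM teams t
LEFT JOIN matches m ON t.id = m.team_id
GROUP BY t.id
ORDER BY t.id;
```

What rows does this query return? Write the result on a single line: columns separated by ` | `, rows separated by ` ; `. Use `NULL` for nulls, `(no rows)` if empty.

LEFT JOIN keeps every teams row; unmatched ones get NULL for matches columns.
Group by teams.id and compute SUM(m.goals_for). SUM over an all-NULL group is NULL.
  4: ids {2, 3, 5, 9, 10} → SUM(m.goals_for)=11
  10: ids {1, 7, 8} → SUM(m.goals_for)=5
  12: ids {—} → SUM(m.goals_for)=NULL
  13: ids {4, 6} → SUM(m.goals_for)=6

Sensor | 11 ; Bracket | 5 ; Chip | NULL ; Bolt | 6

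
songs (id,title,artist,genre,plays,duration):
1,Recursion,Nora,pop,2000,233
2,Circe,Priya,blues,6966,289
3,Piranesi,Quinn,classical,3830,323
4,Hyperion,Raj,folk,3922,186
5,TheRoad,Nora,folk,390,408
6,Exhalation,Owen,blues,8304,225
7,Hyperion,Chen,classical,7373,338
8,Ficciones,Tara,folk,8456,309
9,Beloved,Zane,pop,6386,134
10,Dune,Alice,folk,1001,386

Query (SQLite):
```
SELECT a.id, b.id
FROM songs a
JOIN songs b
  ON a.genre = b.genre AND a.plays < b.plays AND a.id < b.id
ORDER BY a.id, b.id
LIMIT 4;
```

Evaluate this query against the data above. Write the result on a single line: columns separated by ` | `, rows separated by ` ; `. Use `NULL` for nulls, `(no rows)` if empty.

1 | 9 ; 2 | 6 ; 3 | 7 ; 4 | 8

Pairs (a,b) with same genre, a.plays < b.plays, a.id < b.id.
genre groups: blues:{2,6} classical:{3,7} folk:{4,5,8,10} pop:{1,9}
Ordered by (a.id, b.id); first 4.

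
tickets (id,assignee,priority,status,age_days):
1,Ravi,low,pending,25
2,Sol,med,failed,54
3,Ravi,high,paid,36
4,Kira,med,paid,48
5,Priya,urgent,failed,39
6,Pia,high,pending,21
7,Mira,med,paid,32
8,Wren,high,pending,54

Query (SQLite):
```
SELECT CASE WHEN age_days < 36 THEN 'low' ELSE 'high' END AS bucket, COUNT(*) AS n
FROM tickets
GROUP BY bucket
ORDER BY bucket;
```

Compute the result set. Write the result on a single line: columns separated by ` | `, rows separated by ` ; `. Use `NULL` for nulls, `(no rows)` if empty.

Bucket rows by age_days < 36 → 'low' else 'high'; count each bucket.

high | 5 ; low | 3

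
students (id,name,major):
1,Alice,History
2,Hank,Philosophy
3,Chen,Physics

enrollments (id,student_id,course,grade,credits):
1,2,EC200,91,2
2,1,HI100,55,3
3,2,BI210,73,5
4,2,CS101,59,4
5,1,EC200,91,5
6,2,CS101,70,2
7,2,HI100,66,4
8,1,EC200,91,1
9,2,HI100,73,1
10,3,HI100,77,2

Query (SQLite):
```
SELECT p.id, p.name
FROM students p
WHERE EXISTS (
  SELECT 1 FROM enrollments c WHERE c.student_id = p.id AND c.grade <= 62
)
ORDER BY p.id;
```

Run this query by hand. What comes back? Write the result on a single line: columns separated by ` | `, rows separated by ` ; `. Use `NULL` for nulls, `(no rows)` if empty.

1 | Alice ; 2 | Hank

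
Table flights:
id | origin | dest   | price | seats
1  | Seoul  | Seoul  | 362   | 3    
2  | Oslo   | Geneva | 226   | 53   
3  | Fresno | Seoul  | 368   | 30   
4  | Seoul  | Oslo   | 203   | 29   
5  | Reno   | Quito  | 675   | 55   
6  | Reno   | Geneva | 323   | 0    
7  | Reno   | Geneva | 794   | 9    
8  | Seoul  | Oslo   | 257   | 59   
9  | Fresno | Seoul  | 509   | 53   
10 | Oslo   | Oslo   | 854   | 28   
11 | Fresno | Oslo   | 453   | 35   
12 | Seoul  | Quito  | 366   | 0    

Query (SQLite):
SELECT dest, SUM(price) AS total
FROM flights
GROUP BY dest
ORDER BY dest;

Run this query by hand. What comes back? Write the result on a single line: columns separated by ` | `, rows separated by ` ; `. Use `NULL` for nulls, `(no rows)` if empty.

Geneva | 1343 ; Oslo | 1767 ; Quito | 1041 ; Seoul | 1239

Partition flights by dest; compute SUM(price) within each group.
  Geneva: ids {2, 6, 7} → SUM(price)=1343
  Oslo: ids {4, 8, 10, 11} → SUM(price)=1767
  Quito: ids {5, 12} → SUM(price)=1041
  Seoul: ids {1, 3, 9} → SUM(price)=1239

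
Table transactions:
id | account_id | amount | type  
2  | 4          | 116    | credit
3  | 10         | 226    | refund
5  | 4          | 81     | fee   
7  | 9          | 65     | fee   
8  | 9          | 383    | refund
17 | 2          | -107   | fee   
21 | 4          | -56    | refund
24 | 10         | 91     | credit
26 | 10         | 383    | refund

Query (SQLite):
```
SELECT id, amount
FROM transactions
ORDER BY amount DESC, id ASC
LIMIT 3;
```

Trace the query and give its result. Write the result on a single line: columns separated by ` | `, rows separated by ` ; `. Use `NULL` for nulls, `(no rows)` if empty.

8 | 383 ; 26 | 383 ; 3 | 226

Sort by amount desc, tiebreak id asc: (383, id=8), (383, id=26), (226, id=3), (116, id=2), (91, id=24), (81, id=5) …. Take first 3.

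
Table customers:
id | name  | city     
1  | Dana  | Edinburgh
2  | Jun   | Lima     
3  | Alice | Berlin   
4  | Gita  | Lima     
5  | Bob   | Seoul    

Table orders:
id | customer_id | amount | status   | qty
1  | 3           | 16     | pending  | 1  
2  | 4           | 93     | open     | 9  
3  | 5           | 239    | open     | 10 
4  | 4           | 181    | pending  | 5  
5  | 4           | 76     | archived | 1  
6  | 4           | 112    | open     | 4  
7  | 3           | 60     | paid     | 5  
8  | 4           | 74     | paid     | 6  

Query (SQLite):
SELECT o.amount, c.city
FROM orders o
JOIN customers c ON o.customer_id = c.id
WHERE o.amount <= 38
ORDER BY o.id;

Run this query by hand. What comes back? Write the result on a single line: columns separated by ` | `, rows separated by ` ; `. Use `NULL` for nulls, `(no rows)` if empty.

Each orders row matches the customers row where customer_id = customers.id.
Then keep rows with o.amount <= 38.

16 | Berlin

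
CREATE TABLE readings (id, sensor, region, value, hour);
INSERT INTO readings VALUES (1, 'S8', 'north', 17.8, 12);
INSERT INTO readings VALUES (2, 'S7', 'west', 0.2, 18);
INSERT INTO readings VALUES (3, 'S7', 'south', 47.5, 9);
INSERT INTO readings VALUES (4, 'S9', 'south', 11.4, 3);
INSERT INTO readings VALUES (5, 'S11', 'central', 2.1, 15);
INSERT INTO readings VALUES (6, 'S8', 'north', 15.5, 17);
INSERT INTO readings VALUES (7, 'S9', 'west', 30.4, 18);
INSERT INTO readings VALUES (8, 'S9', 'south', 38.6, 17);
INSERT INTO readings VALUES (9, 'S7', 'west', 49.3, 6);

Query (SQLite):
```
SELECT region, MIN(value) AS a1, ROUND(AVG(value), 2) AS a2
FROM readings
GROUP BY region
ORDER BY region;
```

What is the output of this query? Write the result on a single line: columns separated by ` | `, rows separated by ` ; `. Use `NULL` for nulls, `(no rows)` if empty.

central | 2.1 | 2.1 ; north | 15.5 | 16.65 ; south | 11.4 | 32.5 ; west | 0.2 | 26.63

Group readings by region.
Per group compute: MIN(value), ROUND(AVG(value), 2).
  central: ids {5} → MIN(value)=2.1, ROUND(AVG(value), 2)=2.1
  north: ids {1, 6} → MIN(value)=15.5, ROUND(AVG(value), 2)=16.65
  south: ids {3, 4, 8} → MIN(value)=11.4, ROUND(AVG(value), 2)=32.5
  west: ids {2, 7, 9} → MIN(value)=0.2, ROUND(AVG(value), 2)=26.63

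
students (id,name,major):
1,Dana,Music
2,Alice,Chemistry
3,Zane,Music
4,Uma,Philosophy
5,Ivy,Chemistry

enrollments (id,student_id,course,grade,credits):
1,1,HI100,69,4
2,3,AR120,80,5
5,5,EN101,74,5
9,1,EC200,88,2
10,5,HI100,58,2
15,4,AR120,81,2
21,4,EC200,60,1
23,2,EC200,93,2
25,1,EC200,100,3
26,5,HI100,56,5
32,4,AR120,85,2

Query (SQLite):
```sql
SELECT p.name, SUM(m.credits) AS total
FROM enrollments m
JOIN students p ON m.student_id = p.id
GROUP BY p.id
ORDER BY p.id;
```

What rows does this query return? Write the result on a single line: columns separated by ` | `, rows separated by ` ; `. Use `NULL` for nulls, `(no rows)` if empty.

Dana | 9 ; Alice | 2 ; Zane | 5 ; Uma | 5 ; Ivy | 12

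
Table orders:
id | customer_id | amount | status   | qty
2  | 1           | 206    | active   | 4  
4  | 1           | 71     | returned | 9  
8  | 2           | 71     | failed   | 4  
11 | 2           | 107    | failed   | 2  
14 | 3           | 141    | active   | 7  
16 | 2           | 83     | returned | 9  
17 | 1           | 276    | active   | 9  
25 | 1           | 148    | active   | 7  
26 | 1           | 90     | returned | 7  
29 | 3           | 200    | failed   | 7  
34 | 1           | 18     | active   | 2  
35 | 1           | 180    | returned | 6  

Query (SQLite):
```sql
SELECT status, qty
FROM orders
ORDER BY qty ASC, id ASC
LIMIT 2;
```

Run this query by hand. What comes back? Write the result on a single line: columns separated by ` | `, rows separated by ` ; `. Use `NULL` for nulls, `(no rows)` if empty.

Sort by qty asc, tiebreak id asc: (2, id=11), (2, id=34), (4, id=2), (4, id=8), (6, id=35) …. Take first 2.

failed | 2 ; active | 2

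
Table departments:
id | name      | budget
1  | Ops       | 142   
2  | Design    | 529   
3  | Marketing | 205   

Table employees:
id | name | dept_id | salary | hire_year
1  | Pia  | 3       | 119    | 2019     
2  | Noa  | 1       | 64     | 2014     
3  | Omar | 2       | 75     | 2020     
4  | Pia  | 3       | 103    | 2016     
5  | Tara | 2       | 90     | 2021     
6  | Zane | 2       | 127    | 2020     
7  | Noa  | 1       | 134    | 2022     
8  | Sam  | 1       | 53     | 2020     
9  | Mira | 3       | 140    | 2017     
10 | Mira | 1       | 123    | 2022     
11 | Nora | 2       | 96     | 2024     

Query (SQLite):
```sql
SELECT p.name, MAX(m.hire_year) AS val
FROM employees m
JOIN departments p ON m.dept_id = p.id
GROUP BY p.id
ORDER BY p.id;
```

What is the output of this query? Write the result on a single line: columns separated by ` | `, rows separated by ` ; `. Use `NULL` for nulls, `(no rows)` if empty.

Join each employees row to its departments via dept_id.
Group joined rows by departments.id; compute MAX(m.hire_year) per group.
  1: ids {2, 7, 8, 10} → MAX(m.hire_year)=2022
  2: ids {3, 5, 6, 11} → MAX(m.hire_year)=2024
  3: ids {1, 4, 9} → MAX(m.hire_year)=2019

Ops | 2022 ; Design | 2024 ; Marketing | 2019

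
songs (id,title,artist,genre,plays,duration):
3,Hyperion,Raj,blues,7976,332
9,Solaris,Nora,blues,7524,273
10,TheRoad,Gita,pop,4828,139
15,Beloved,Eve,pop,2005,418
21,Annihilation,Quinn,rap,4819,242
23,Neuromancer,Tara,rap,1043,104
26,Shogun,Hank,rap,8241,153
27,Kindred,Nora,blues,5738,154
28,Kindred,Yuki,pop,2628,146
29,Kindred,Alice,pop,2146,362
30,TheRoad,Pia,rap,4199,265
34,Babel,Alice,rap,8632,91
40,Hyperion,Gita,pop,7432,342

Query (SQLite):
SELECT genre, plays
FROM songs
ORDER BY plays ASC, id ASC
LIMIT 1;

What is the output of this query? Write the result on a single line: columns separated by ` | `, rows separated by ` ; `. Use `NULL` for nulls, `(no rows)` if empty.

rap | 1043

Sort by plays asc, tiebreak id asc: (1043, id=23), (2005, id=15), (2146, id=29), (2628, id=28) …. Take first 1.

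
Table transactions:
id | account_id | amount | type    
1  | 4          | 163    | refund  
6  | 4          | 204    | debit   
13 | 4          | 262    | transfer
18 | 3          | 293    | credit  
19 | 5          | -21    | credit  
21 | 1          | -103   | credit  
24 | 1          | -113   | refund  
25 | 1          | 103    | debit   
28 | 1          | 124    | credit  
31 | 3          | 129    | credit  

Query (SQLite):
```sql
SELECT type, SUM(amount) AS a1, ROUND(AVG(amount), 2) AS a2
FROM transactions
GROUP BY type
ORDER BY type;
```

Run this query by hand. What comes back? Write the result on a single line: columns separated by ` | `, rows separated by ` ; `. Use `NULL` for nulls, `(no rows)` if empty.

Group transactions by type.
Per group compute: SUM(amount), ROUND(AVG(amount), 2).
  credit: ids {18, 19, 21, 28, 31} → SUM(amount)=422, ROUND(AVG(amount), 2)=84.4
  debit: ids {6, 25} → SUM(amount)=307, ROUND(AVG(amount), 2)=153.5
  refund: ids {1, 24} → SUM(amount)=50, ROUND(AVG(amount), 2)=25
  transfer: ids {13} → SUM(amount)=262, ROUND(AVG(amount), 2)=262

credit | 422 | 84.4 ; debit | 307 | 153.5 ; refund | 50 | 25 ; transfer | 262 | 262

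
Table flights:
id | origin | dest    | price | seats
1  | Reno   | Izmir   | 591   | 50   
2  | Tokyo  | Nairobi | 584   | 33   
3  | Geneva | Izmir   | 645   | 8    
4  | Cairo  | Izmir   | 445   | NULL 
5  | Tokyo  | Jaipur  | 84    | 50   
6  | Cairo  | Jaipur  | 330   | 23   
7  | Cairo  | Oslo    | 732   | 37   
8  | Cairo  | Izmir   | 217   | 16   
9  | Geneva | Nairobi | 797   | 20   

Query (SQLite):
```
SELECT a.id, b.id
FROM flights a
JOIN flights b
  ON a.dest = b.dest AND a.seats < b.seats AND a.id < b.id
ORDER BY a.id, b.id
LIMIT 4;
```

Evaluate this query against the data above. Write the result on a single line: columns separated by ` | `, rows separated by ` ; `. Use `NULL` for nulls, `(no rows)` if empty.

3 | 8

Pairs (a,b) with same dest, a.seats < b.seats, a.id < b.id.
dest groups: Izmir:{1,3,4,8} Jaipur:{5,6} Nairobi:{2,9} Oslo:{7}
Ordered by (a.id, b.id); first 4.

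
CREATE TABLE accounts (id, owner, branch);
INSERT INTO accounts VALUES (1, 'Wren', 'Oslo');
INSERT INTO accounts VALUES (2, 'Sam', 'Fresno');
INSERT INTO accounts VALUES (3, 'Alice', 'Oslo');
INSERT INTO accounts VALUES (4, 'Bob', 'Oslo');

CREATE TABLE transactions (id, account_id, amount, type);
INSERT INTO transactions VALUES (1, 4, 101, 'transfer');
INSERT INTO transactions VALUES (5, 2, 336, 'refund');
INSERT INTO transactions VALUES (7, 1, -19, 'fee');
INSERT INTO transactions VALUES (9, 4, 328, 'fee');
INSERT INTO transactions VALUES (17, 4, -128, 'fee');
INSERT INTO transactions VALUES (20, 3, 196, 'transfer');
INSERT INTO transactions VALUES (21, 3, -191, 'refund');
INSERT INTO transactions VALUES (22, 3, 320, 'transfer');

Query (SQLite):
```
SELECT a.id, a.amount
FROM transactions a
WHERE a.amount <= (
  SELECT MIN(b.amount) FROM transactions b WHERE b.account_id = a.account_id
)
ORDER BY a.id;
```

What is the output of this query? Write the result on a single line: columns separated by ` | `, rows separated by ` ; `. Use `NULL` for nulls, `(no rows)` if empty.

For each transactions row a, compute MIN(amount) over rows sharing a.account_id.
Keep row a if a.amount <= that per-group MIN.
  account_id=1: MIN(amount) = -19
  account_id=2: MIN(amount) = 336
  account_id=3: MIN(amount) = -191
  account_id=4: MIN(amount) = -128

5 | 336 ; 7 | -19 ; 17 | -128 ; 21 | -191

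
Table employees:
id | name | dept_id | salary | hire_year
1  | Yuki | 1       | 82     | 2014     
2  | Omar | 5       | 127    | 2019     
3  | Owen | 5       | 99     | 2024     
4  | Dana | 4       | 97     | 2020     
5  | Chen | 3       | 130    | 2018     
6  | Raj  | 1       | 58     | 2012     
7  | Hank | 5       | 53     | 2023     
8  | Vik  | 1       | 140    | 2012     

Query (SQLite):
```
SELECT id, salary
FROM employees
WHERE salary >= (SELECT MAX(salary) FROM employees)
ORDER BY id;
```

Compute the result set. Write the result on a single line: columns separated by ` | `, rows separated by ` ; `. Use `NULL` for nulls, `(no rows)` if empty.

Scalar subquery: MAX(salary) over all employees rows = 140.
Keep rows where salary >= that value.

8 | 140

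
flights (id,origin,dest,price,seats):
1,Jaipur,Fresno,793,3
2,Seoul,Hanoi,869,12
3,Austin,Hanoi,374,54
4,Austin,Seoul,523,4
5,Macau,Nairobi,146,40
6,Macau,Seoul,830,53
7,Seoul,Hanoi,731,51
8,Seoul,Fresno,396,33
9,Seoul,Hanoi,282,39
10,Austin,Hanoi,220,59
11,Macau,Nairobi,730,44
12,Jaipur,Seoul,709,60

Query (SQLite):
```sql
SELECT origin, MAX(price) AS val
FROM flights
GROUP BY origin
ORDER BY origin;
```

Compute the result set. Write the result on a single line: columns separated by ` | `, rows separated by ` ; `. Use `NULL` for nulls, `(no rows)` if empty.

Austin | 523 ; Jaipur | 793 ; Macau | 830 ; Seoul | 869

Partition flights by origin; compute MAX(price) within each group.
  Austin: ids {3, 4, 10} → MAX(price)=523
  Jaipur: ids {1, 12} → MAX(price)=793
  Macau: ids {5, 6, 11} → MAX(price)=830
  Seoul: ids {2, 7, 8, 9} → MAX(price)=869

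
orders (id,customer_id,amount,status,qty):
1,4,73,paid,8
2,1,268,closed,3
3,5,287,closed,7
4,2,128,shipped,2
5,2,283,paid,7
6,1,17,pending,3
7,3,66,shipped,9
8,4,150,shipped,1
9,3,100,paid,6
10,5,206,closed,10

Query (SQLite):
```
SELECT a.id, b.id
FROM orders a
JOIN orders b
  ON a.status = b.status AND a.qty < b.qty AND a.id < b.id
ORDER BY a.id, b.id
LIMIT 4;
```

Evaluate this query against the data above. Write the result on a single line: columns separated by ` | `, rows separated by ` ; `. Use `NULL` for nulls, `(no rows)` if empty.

2 | 3 ; 2 | 10 ; 3 | 10 ; 4 | 7

Pairs (a,b) with same status, a.qty < b.qty, a.id < b.id.
status groups: closed:{2,3,10} paid:{1,5,9} pending:{6} shipped:{4,7,8}
Ordered by (a.id, b.id); first 4.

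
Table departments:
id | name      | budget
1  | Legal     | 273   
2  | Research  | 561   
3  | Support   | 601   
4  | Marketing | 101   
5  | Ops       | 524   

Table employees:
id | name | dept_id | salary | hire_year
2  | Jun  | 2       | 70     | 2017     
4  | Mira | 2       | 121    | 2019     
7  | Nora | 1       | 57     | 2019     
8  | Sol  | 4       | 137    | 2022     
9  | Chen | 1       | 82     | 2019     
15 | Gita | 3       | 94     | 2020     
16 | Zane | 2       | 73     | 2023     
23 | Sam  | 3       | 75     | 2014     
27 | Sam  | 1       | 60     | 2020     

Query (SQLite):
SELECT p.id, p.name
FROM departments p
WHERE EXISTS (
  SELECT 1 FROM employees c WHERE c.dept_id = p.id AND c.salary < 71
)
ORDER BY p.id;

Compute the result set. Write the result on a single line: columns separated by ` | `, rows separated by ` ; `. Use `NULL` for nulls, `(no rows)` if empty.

For each departments row, check whether any employees with matching dept_id has salary < 71.
Keep rows where that is true.

1 | Legal ; 2 | Research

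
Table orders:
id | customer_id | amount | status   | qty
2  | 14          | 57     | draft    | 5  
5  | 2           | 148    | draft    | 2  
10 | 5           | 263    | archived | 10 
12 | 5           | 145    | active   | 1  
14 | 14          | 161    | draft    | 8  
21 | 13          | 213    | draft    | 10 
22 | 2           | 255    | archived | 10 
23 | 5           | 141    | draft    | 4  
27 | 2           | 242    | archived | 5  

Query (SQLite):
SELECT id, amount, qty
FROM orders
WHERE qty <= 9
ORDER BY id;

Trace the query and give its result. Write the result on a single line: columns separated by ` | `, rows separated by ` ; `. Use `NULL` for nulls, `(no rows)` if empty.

qty <= 9: ids {2, 5, 12, 14, 23, 27}

2 | 57 | 5 ; 5 | 148 | 2 ; 12 | 145 | 1 ; 14 | 161 | 8 ; 23 | 141 | 4 ; 27 | 242 | 5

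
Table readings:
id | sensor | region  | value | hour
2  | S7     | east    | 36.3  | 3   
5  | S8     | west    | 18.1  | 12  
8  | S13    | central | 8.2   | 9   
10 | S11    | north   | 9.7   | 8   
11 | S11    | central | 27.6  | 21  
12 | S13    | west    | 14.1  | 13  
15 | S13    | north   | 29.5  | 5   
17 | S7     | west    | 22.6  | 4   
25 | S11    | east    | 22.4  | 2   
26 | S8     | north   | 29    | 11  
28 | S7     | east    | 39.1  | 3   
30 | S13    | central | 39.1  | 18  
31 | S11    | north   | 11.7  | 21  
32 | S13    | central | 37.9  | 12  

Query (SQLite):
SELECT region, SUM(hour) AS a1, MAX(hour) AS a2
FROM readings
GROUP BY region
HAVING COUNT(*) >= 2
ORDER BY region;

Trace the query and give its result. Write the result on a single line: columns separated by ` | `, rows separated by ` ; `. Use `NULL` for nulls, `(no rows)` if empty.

central | 60 | 21 ; east | 8 | 3 ; north | 45 | 21 ; west | 29 | 13

Group readings by region.
Per group compute: SUM(hour), MAX(hour).
HAVING: drop groups with fewer than 2 rows.
  central: ids {8, 11, 30, 32} → SUM(hour)=60, MAX(hour)=21
  east: ids {2, 25, 28} → SUM(hour)=8, MAX(hour)=3
  north: ids {10, 15, 26, 31} → SUM(hour)=45, MAX(hour)=21
  west: ids {5, 12, 17} → SUM(hour)=29, MAX(hour)=13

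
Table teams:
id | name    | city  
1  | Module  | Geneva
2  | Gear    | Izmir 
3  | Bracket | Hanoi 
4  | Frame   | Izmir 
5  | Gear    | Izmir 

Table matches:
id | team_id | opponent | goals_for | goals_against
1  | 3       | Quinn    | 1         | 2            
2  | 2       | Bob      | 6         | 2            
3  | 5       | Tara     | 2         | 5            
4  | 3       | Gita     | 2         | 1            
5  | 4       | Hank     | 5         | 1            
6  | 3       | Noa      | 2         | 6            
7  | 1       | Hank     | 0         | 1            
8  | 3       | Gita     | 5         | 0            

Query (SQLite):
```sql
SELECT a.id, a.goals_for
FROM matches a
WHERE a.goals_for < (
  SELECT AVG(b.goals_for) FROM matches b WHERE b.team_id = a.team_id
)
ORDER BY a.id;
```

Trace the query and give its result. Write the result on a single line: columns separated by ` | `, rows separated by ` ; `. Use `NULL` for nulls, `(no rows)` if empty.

1 | 1 ; 4 | 2 ; 6 | 2

For each matches row a, compute AVG(goals_for) over rows sharing a.team_id.
Keep row a if a.goals_for < that per-group AVG.
  team_id=1: AVG(goals_for) = 0.0
  team_id=2: AVG(goals_for) = 6.0
  team_id=3: AVG(goals_for) = 2.5
  team_id=4: AVG(goals_for) = 5.0
  team_id=5: AVG(goals_for) = 2.0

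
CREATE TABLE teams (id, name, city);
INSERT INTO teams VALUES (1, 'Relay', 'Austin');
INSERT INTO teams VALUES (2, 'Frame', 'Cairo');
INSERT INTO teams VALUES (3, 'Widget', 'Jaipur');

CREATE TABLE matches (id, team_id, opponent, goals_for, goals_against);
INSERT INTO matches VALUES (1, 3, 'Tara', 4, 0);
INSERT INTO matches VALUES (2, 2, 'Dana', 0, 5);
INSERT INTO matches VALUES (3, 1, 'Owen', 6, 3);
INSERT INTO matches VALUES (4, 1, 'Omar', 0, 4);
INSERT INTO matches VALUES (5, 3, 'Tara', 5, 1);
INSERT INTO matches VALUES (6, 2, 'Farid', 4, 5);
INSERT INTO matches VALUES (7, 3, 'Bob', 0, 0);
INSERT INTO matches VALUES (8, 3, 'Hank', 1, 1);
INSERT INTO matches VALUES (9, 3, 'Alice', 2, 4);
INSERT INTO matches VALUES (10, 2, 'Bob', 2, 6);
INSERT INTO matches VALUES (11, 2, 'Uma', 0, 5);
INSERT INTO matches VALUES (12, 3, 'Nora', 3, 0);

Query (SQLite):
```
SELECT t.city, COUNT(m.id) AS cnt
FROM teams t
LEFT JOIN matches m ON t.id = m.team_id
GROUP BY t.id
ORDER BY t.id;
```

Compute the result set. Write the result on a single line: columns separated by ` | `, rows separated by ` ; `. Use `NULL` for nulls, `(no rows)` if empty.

Austin | 2 ; Cairo | 4 ; Jaipur | 6

LEFT JOIN keeps every teams row; unmatched ones get NULL for matches columns.
Group by teams.id and compute COUNT(m.id). COUNT(col) of an all-NULL group is 0.
  1: ids {3, 4} → COUNT(m.id)=2
  2: ids {2, 6, 10, 11} → COUNT(m.id)=4
  3: ids {1, 5, 7, 8, 9, 12} → COUNT(m.id)=6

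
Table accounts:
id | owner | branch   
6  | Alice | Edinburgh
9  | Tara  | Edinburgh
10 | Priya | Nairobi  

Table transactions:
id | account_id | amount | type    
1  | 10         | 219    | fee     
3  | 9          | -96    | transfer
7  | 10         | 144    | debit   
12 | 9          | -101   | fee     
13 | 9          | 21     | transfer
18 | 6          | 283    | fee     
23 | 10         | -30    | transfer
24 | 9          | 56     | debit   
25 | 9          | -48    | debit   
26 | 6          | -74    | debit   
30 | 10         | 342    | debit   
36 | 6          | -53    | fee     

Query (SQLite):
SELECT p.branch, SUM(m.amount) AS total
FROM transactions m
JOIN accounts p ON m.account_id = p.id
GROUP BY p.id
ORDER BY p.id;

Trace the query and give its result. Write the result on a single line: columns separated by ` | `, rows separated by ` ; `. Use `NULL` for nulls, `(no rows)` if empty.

Edinburgh | 156 ; Edinburgh | -168 ; Nairobi | 675

Join each transactions row to its accounts via account_id.
Group joined rows by accounts.id; compute SUM(m.amount) per group.
  6: ids {18, 26, 36} → SUM(m.amount)=156
  9: ids {3, 12, 13, 24, 25} → SUM(m.amount)=-168
  10: ids {1, 7, 23, 30} → SUM(m.amount)=675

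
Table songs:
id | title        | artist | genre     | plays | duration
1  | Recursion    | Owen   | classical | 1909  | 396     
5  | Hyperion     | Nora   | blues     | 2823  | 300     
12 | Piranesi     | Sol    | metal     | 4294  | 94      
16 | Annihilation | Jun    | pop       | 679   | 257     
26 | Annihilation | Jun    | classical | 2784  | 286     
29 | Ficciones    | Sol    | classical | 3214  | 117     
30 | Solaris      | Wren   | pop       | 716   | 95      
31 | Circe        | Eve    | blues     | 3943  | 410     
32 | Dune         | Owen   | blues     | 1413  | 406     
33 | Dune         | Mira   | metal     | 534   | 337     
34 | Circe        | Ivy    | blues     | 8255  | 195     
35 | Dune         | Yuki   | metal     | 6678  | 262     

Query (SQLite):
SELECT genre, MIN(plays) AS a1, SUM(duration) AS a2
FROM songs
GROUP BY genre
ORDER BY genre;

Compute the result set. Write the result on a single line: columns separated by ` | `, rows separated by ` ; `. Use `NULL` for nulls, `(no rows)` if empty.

Group songs by genre.
Per group compute: MIN(plays), SUM(duration).
  blues: ids {5, 31, 32, 34} → MIN(plays)=1413, SUM(duration)=1311
  classical: ids {1, 26, 29} → MIN(plays)=1909, SUM(duration)=799
  metal: ids {12, 33, 35} → MIN(plays)=534, SUM(duration)=693
  pop: ids {16, 30} → MIN(plays)=679, SUM(duration)=352

blues | 1413 | 1311 ; classical | 1909 | 799 ; metal | 534 | 693 ; pop | 679 | 352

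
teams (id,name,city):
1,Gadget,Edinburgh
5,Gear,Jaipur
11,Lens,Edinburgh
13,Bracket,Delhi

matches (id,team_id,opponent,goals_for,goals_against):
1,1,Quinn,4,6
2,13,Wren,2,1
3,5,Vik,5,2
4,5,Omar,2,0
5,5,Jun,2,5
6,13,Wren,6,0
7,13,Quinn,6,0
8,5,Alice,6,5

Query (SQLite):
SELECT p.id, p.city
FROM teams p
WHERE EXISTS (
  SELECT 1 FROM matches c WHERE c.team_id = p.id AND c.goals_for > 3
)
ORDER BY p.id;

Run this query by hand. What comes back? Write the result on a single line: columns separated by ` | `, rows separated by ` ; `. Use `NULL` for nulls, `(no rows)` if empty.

For each teams row, check whether any matches with matching team_id has goals_for > 3.
Keep rows where that is true.

1 | Edinburgh ; 5 | Jaipur ; 13 | Delhi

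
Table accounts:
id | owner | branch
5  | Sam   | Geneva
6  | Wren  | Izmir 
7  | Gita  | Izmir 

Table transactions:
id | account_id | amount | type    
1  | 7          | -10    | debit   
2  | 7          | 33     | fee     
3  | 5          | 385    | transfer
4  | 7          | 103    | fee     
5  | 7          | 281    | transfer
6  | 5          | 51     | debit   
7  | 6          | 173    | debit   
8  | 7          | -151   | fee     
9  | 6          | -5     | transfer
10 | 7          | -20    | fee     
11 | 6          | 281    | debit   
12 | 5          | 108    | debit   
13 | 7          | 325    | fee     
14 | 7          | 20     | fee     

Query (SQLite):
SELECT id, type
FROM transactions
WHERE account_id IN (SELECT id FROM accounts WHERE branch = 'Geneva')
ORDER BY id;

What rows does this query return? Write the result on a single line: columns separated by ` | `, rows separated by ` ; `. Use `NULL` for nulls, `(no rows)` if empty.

3 | transfer ; 6 | debit ; 12 | debit

Inner query: accounts.id where branch = 'Geneva'.
Outer: keep transactions rows whose account_id is in that set.
Inner query → {5}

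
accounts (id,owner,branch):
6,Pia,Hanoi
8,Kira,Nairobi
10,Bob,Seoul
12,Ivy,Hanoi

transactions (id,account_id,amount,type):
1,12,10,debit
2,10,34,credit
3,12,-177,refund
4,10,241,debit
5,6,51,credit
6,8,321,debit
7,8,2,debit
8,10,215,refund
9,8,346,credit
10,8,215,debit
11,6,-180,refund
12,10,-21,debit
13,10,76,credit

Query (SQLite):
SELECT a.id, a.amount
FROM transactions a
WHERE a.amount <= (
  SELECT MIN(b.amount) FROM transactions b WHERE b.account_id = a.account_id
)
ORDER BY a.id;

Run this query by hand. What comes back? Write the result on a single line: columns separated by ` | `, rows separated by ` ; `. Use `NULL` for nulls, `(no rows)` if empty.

3 | -177 ; 7 | 2 ; 11 | -180 ; 12 | -21

For each transactions row a, compute MIN(amount) over rows sharing a.account_id.
Keep row a if a.amount <= that per-group MIN.
  account_id=6: MIN(amount) = -180
  account_id=8: MIN(amount) = 2
  account_id=10: MIN(amount) = -21
  account_id=12: MIN(amount) = -177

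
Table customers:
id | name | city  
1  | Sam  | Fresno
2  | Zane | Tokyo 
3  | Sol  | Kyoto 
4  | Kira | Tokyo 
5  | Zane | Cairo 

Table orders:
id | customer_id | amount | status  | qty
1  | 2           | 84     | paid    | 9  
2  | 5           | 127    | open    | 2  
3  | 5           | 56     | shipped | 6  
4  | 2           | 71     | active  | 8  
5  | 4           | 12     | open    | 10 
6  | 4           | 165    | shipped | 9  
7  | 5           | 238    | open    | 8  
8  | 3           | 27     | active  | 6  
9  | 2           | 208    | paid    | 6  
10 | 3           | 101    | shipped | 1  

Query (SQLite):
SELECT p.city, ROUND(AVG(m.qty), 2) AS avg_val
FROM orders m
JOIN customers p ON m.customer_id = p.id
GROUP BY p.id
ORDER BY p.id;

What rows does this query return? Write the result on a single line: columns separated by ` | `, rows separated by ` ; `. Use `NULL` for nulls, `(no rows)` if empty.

Join each orders row to its customers via customer_id.
Group joined rows by customers.id; compute ROUND(AVG(m.qty), 2) per group.
  2: ids {1, 4, 9} → ROUND(AVG(m.qty), 2)=7.67
  3: ids {8, 10} → ROUND(AVG(m.qty), 2)=3.5
  4: ids {5, 6} → ROUND(AVG(m.qty), 2)=9.5
  5: ids {2, 3, 7} → ROUND(AVG(m.qty), 2)=5.33

Tokyo | 7.67 ; Kyoto | 3.5 ; Tokyo | 9.5 ; Cairo | 5.33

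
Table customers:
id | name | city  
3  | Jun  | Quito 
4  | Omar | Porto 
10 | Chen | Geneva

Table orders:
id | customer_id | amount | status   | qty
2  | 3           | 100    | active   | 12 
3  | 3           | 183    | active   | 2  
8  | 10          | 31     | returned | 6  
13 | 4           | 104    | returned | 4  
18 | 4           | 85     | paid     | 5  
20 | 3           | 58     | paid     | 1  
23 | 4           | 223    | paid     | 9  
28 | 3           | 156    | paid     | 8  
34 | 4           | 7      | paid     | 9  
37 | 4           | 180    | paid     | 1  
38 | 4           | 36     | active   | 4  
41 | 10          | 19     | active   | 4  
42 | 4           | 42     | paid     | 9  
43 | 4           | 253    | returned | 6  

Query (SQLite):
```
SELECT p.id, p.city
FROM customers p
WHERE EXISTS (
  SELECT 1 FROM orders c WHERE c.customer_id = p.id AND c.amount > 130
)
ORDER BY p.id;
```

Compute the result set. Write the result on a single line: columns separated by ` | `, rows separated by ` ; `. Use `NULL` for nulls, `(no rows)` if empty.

For each customers row, check whether any orders with matching customer_id has amount > 130.
Keep rows where that is true.

3 | Quito ; 4 | Porto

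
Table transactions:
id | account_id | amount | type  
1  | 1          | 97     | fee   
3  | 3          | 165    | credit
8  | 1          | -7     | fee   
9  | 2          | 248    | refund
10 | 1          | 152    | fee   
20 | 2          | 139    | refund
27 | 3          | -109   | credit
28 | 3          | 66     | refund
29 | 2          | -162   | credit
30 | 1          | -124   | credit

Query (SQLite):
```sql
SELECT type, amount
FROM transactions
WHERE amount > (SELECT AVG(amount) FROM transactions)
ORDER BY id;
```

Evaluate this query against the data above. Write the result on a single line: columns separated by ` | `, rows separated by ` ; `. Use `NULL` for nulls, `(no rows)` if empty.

fee | 97 ; credit | 165 ; refund | 248 ; fee | 152 ; refund | 139 ; refund | 66

Scalar subquery: AVG(amount) over all transactions rows = 46.5.
Keep rows where amount > that value.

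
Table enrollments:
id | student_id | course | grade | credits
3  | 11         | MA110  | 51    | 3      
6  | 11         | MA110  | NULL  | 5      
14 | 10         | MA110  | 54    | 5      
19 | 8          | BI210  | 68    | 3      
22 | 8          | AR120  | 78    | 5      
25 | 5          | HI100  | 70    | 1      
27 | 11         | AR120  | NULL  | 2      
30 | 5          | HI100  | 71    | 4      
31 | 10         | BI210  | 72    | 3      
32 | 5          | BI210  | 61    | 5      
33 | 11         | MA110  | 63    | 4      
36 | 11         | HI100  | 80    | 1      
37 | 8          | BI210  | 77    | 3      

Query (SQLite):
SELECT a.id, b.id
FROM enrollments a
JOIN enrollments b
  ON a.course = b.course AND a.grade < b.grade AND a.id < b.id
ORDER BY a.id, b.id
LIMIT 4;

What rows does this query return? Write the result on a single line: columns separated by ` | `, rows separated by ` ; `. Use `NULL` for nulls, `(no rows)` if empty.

3 | 14 ; 3 | 33 ; 14 | 33 ; 19 | 31

Pairs (a,b) with same course, a.grade < b.grade, a.id < b.id.
course groups: AR120:{22,27} BI210:{19,31,32,37} HI100:{25,30,36} MA110:{3,6,14,33}
Ordered by (a.id, b.id); first 4.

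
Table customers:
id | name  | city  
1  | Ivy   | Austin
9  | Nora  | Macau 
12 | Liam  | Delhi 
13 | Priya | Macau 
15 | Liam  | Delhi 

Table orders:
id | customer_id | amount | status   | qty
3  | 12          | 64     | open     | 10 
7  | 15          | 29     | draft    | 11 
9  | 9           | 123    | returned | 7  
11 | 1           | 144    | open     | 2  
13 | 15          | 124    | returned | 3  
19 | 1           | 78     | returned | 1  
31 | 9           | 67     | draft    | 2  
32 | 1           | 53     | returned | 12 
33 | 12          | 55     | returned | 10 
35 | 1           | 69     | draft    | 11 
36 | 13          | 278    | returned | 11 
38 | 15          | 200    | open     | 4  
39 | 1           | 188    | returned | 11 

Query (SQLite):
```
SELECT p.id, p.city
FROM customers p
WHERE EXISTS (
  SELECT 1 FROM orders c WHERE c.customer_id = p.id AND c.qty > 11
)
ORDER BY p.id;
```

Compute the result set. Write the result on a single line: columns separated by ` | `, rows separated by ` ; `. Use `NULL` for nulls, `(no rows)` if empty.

1 | Austin

For each customers row, check whether any orders with matching customer_id has qty > 11.
Keep rows where that is true.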